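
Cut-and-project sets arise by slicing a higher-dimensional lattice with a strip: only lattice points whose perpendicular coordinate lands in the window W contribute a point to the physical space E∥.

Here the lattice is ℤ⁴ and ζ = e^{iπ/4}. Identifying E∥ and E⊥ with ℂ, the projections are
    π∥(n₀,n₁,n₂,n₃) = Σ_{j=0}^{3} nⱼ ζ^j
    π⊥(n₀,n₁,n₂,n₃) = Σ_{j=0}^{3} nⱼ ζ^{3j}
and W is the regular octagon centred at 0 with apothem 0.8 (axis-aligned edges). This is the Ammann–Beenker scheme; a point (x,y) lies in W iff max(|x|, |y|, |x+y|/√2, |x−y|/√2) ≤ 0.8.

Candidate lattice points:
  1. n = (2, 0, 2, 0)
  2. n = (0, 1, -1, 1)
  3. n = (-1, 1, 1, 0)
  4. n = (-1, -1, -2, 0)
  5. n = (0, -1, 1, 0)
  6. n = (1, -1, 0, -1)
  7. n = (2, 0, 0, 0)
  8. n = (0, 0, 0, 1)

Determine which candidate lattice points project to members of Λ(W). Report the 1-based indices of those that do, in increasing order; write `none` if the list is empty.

none

π⊥(n) = n₀ + n₁ζ³ + n₂ζ⁶ + n₃ζ⁹ where ζ = e^{iπ/4}.
candidate 1: n = (2, 0, 2, 0) → π⊥ ≈ (+2.000000, -2.000000); max(|x|,|y|,|x±y|/√2) = 2.828427 > 0.8 ⇒ ∉ W
candidate 2: n = (0, 1, -1, 1) → π⊥ ≈ (+0.000000, +2.414214); max(|x|,|y|,|x±y|/√2) = 2.414214 > 0.8 ⇒ ∉ W
candidate 3: n = (-1, 1, 1, 0) → π⊥ ≈ (-1.707107, -0.292893); max(|x|,|y|,|x±y|/√2) = 1.707107 > 0.8 ⇒ ∉ W
candidate 4: n = (-1, -1, -2, 0) → π⊥ ≈ (-0.292893, +1.292893); max(|x|,|y|,|x±y|/√2) = 1.292893 > 0.8 ⇒ ∉ W
candidate 5: n = (0, -1, 1, 0) → π⊥ ≈ (+0.707107, -1.707107); max(|x|,|y|,|x±y|/√2) = 1.707107 > 0.8 ⇒ ∉ W
candidate 6: n = (1, -1, 0, -1) → π⊥ ≈ (+1.000000, -1.414214); max(|x|,|y|,|x±y|/√2) = 1.707107 > 0.8 ⇒ ∉ W
candidate 7: n = (2, 0, 0, 0) → π⊥ ≈ (+2.000000, +0.000000); max(|x|,|y|,|x±y|/√2) = 2.000000 > 0.8 ⇒ ∉ W
candidate 8: n = (0, 0, 0, 1) → π⊥ ≈ (+0.707107, +0.707107); max(|x|,|y|,|x±y|/√2) = 1.000000 > 0.8 ⇒ ∉ W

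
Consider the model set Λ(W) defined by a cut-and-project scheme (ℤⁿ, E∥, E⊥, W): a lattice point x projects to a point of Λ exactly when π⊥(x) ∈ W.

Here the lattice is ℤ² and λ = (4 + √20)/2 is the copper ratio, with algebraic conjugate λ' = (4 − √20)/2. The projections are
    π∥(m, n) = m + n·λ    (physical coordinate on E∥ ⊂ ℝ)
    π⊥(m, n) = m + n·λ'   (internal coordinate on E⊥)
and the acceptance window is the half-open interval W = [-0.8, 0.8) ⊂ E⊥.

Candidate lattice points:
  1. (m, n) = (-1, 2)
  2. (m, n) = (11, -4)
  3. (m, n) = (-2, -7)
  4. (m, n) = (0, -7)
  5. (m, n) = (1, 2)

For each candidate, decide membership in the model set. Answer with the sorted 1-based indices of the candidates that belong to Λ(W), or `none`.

3, 5

Numerically λ ≈ 4.23607 and λ' = −1/λ ≈ -0.23607.
#1 (-1,2): internal coord -1 + (2)·λ' = -1.47214; -1.47214 ∉ [-0.8, 0.8) → out
#2 (11,-4): internal coord 11 + (-4)·λ' = +11.94427; +11.94427 ∉ [-0.8, 0.8) → out
#3 (-2,-7): internal coord -2 + (-7)·λ' = -0.34752; -0.34752 ∈ [-0.8, 0.8) → IN Λ
#4 (0,-7): internal coord 0 + (-7)·λ' = +1.65248; +1.65248 ∉ [-0.8, 0.8) → out
#5 (1,2): internal coord 1 + (2)·λ' = +0.52786; +0.52786 ∈ [-0.8, 0.8) → IN Λ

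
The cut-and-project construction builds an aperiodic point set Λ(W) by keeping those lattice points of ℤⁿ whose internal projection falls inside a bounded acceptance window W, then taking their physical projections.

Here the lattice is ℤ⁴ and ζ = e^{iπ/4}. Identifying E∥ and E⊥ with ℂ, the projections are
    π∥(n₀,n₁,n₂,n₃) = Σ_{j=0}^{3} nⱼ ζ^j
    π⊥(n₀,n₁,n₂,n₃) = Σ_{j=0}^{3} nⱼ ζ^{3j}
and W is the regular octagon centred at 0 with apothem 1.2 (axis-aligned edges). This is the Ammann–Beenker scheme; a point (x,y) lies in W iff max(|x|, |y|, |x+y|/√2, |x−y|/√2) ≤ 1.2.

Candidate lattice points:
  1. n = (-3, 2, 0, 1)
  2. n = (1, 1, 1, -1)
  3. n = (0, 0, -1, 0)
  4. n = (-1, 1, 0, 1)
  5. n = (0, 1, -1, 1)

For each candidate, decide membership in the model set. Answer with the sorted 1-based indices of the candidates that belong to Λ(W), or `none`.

2, 3

π⊥(n) = n₀ + n₁ζ³ + n₂ζ⁶ + n₃ζ⁹ where ζ = e^{iπ/4}.
candidate 1: n = (-3, 2, 0, 1) → π⊥ ≈ (-3.7071, +2.1213); max(|x|,|y|,|x±y|/√2) = 4.1213 > 1.2 ⇒ ∉ W
candidate 2: n = (1, 1, 1, -1) → π⊥ ≈ (-0.4142, -1.0000); max(|x|,|y|,|x±y|/√2) = 1.0000 ≤ 1.2 ⇒ ∈ W
candidate 3: n = (0, 0, -1, 0) → π⊥ ≈ (+0.0000, +1.0000); max(|x|,|y|,|x±y|/√2) = 1.0000 ≤ 1.2 ⇒ ∈ W
candidate 4: n = (-1, 1, 0, 1) → π⊥ ≈ (-1.0000, +1.4142); max(|x|,|y|,|x±y|/√2) = 1.7071 > 1.2 ⇒ ∉ W
candidate 5: n = (0, 1, -1, 1) → π⊥ ≈ (+0.0000, +2.4142); max(|x|,|y|,|x±y|/√2) = 2.4142 > 1.2 ⇒ ∉ W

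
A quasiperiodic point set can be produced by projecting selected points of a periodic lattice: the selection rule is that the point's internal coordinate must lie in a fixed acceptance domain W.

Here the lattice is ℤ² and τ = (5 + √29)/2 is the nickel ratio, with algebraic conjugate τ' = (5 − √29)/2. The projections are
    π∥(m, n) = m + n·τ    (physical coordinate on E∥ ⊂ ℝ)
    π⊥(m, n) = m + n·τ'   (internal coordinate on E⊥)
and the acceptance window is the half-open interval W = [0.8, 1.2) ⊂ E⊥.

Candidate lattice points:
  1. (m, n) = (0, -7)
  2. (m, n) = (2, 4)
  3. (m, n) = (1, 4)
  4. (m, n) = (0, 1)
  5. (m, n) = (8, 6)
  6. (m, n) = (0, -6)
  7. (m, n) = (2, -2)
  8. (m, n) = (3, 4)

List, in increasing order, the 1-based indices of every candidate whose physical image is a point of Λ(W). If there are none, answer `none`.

τ' = (5−√29)/2 ≈ -0.1926.
candidate 1: (m,n)=(0,-7) → π∥ = 0-7·τ ≈ -36.3481, π⊥ = 0-7·τ' ≈ 1.3481 ∉ [0.8, 1.2) ⇒ out
candidate 2: (m,n)=(2,4) → π∥ = 2+4·τ ≈ 22.7703, π⊥ = 2+4·τ' ≈ 1.2297 ∉ [0.8, 1.2) ⇒ out
candidate 3: (m,n)=(1,4) → π∥ = 1+4·τ ≈ 21.7703, π⊥ = 1+4·τ' ≈ 0.2297 ∉ [0.8, 1.2) ⇒ out
candidate 4: (m,n)=(0,1) → π∥ = 0+1·τ ≈ 5.1926, π⊥ = 0+1·τ' ≈ -0.1926 ∉ [0.8, 1.2) ⇒ out
candidate 5: (m,n)=(8,6) → π∥ = 8+6·τ ≈ 39.1555, π⊥ = 8+6·τ' ≈ 6.8445 ∉ [0.8, 1.2) ⇒ out
candidate 6: (m,n)=(0,-6) → π∥ = 0-6·τ ≈ -31.1555, π⊥ = 0-6·τ' ≈ 1.1555 ∈ [0.8, 1.2) ⇒ IN Λ
candidate 7: (m,n)=(2,-2) → π∥ = 2-2·τ ≈ -8.3852, π⊥ = 2-2·τ' ≈ 2.3852 ∉ [0.8, 1.2) ⇒ out
candidate 8: (m,n)=(3,4) → π∥ = 3+4·τ ≈ 23.7703, π⊥ = 3+4·τ' ≈ 2.2297 ∉ [0.8, 1.2) ⇒ out

6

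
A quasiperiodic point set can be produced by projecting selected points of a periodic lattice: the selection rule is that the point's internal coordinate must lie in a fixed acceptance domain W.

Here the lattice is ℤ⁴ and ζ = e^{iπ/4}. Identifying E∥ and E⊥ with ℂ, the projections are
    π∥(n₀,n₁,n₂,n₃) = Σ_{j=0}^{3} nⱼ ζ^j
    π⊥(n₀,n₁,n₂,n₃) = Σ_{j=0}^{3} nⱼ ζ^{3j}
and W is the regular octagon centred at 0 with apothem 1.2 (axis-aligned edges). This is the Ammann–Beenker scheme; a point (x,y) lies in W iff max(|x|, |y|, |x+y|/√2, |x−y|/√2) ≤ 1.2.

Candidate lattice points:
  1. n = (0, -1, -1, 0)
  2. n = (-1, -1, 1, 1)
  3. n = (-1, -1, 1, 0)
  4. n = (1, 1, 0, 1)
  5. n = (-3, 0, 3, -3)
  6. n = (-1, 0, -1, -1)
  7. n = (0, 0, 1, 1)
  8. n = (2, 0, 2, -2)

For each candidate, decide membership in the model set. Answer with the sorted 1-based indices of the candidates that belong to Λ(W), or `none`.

With ζ = e^{iπ/4} the internal vectors are ζ^0,ζ^3,ζ^6,ζ^9.
candidate 1: n = (0, -1, -1, 0) → π⊥ ≈ (+0.70711, +0.29289); max(|x|,|y|,|x±y|/√2) = 0.70711 ≤ 1.2 ⇒ ∈ W
candidate 2: n = (-1, -1, 1, 1) → π⊥ ≈ (+0.41421, -1.00000); max(|x|,|y|,|x±y|/√2) = 1.00000 ≤ 1.2 ⇒ ∈ W
candidate 3: n = (-1, -1, 1, 0) → π⊥ ≈ (-0.29289, -1.70711); max(|x|,|y|,|x±y|/√2) = 1.70711 > 1.2 ⇒ ∉ W
candidate 4: n = (1, 1, 0, 1) → π⊥ ≈ (+1.00000, +1.41421); max(|x|,|y|,|x±y|/√2) = 1.70711 > 1.2 ⇒ ∉ W
candidate 5: n = (-3, 0, 3, -3) → π⊥ ≈ (-5.12132, -5.12132); max(|x|,|y|,|x±y|/√2) = 7.24264 > 1.2 ⇒ ∉ W
candidate 6: n = (-1, 0, -1, -1) → π⊥ ≈ (-1.70711, +0.29289); max(|x|,|y|,|x±y|/√2) = 1.70711 > 1.2 ⇒ ∉ W
candidate 7: n = (0, 0, 1, 1) → π⊥ ≈ (+0.70711, -0.29289); max(|x|,|y|,|x±y|/√2) = 0.70711 ≤ 1.2 ⇒ ∈ W
candidate 8: n = (2, 0, 2, -2) → π⊥ ≈ (+0.58579, -3.41421); max(|x|,|y|,|x±y|/√2) = 3.41421 > 1.2 ⇒ ∉ W

1, 2, 7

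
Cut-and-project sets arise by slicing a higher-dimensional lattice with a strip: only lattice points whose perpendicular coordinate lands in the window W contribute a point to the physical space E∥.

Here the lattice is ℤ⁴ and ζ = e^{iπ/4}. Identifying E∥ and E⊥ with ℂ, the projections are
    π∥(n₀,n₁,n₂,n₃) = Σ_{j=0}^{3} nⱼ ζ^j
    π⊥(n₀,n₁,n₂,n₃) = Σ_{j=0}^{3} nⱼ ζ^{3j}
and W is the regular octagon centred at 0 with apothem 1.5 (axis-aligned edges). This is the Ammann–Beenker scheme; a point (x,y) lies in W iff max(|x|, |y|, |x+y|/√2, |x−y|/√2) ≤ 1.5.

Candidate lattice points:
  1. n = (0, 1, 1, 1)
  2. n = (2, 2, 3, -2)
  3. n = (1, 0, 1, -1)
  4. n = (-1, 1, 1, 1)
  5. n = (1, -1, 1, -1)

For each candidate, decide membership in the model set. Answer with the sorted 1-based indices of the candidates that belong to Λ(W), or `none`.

1, 4

With ζ = e^{iπ/4} the internal vectors are ζ^0,ζ^3,ζ^6,ζ^9.
#1 (0, 1, 1, 1): internal (0.00000, 0.41421); octagon support 0.41421 vs apothem 1.5 → ∈ W
#2 (2, 2, 3, -2): internal (-0.82843, -3.00000); octagon support 3.00000 vs apothem 1.5 → ∉ W
#3 (1, 0, 1, -1): internal (0.29289, -1.70711); octagon support 1.70711 vs apothem 1.5 → ∉ W
#4 (-1, 1, 1, 1): internal (-1.00000, 0.41421); octagon support 1.00000 vs apothem 1.5 → ∈ W
#5 (1, -1, 1, -1): internal (1.00000, -2.41421); octagon support 2.41421 vs apothem 1.5 → ∉ W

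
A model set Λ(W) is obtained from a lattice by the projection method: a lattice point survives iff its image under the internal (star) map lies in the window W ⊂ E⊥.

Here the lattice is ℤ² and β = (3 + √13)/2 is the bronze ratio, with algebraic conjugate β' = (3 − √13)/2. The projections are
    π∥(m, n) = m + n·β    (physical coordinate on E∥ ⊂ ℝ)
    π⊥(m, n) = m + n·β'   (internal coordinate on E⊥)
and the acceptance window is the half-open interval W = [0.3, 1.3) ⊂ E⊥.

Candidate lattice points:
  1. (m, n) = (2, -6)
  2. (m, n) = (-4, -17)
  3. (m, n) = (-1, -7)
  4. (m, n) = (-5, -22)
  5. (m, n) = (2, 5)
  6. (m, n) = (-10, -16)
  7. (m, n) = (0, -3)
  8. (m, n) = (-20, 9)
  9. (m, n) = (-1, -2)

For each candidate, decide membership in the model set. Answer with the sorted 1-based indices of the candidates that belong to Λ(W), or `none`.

2, 3, 5, 7

β' = (3−√13)/2 ≈ -0.30278.
[1] lift (2,-6): star map gives 3.81665; window check 0.3 ≤ 3.81665 < 1.3 is false → out
[2] lift (-4,-17): star map gives 1.14719; window check 0.3 ≤ 1.14719 < 1.3 is true → IN Λ
[3] lift (-1,-7): star map gives 1.11943; window check 0.3 ≤ 1.11943 < 1.3 is true → IN Λ
[4] lift (-5,-22): star map gives 1.66106; window check 0.3 ≤ 1.66106 < 1.3 is false → out
[5] lift (2,5): star map gives 0.48612; window check 0.3 ≤ 0.48612 < 1.3 is true → IN Λ
[6] lift (-10,-16): star map gives -5.15559; window check 0.3 ≤ -5.15559 < 1.3 is false → out
[7] lift (0,-3): star map gives 0.90833; window check 0.3 ≤ 0.90833 < 1.3 is true → IN Λ
[8] lift (-20,9): star map gives -22.72498; window check 0.3 ≤ -22.72498 < 1.3 is false → out
[9] lift (-1,-2): star map gives -0.39445; window check 0.3 ≤ -0.39445 < 1.3 is false → out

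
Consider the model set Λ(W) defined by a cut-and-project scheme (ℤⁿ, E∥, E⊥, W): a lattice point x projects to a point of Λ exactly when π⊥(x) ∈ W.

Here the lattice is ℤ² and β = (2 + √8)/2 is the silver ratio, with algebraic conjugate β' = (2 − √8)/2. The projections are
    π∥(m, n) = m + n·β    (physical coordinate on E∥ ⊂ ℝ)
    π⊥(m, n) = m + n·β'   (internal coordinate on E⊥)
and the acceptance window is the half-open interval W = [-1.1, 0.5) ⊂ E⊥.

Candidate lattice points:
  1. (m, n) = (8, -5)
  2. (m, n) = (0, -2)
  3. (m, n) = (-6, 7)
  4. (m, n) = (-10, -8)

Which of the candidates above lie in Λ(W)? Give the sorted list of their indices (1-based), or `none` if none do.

Compute β' = (2−√8)/2 = -0.4142, so π⊥(m,n) = m -0.4142·n.
[1] lift (8,-5): star map gives 10.0711; window check -1.1 ≤ 10.0711 < 0.5 is false → out
[2] lift (0,-2): star map gives 0.8284; window check -1.1 ≤ 0.8284 < 0.5 is false → out
[3] lift (-6,7): star map gives -8.8995; window check -1.1 ≤ -8.8995 < 0.5 is false → out
[4] lift (-10,-8): star map gives -6.6863; window check -1.1 ≤ -6.6863 < 0.5 is false → out

none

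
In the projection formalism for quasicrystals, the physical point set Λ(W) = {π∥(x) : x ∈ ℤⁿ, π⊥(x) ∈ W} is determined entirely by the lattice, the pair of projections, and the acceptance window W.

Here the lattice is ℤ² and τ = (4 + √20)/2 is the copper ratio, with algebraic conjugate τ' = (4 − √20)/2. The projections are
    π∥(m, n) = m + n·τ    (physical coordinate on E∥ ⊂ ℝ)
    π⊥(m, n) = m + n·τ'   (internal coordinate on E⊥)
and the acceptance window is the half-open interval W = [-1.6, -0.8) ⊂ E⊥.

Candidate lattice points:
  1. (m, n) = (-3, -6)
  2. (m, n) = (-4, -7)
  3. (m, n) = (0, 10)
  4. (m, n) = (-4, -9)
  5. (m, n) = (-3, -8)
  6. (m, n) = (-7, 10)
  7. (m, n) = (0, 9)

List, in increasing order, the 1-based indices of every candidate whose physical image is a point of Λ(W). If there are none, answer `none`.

1, 5

Compute τ' = (4−√20)/2 = -0.2361, so π⊥(m,n) = m -0.2361·n.
[1] lift (-3,-6): star map gives -1.5836; window check -1.6 ≤ -1.5836 < -0.8 is true → IN Λ
[2] lift (-4,-7): star map gives -2.3475; window check -1.6 ≤ -2.3475 < -0.8 is false → out
[3] lift (0,10): star map gives -2.3607; window check -1.6 ≤ -2.3607 < -0.8 is false → out
[4] lift (-4,-9): star map gives -1.8754; window check -1.6 ≤ -1.8754 < -0.8 is false → out
[5] lift (-3,-8): star map gives -1.1115; window check -1.6 ≤ -1.1115 < -0.8 is true → IN Λ
[6] lift (-7,10): star map gives -9.3607; window check -1.6 ≤ -9.3607 < -0.8 is false → out
[7] lift (0,9): star map gives -2.1246; window check -1.6 ≤ -2.1246 < -0.8 is false → out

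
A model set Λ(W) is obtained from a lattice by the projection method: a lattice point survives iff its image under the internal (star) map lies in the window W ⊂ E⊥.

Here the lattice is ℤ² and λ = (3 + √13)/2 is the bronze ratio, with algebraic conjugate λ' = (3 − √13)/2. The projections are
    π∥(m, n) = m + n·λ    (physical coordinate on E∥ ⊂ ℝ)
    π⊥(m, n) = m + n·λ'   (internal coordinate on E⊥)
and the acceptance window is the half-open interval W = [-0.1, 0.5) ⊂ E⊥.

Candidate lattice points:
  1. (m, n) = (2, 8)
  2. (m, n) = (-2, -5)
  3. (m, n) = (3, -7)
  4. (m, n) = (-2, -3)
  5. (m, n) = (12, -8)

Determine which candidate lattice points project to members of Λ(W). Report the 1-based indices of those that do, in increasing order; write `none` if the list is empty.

none

Numerically λ ≈ 3.30278 and λ' = −1/λ ≈ -0.30278.
#1 (2,8): internal coord 2 + (8)·λ' = -0.42221; -0.42221 ∉ [-0.1, 0.5) → out
#2 (-2,-5): internal coord -2 + (-5)·λ' = -0.48612; -0.48612 ∉ [-0.1, 0.5) → out
#3 (3,-7): internal coord 3 + (-7)·λ' = +5.11943; +5.11943 ∉ [-0.1, 0.5) → out
#4 (-2,-3): internal coord -2 + (-3)·λ' = -1.09167; -1.09167 ∉ [-0.1, 0.5) → out
#5 (12,-8): internal coord 12 + (-8)·λ' = +14.42221; +14.42221 ∉ [-0.1, 0.5) → out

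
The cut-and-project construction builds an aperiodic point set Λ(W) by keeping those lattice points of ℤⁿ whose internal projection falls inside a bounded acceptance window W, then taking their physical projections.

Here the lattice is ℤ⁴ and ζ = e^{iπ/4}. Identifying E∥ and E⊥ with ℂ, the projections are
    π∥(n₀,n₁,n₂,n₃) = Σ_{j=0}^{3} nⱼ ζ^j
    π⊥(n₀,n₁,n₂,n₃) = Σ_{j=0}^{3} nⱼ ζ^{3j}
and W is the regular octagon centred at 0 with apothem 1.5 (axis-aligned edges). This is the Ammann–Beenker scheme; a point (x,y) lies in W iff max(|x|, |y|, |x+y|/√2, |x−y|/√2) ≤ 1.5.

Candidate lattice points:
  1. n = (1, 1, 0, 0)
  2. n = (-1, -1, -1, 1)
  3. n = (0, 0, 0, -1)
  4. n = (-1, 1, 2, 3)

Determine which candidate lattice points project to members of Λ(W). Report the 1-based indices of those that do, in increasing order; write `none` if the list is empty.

Internal map: ζ^{3j} for j=0..3 gives (1,0), (−√2/2,√2/2), (0,−1), (√2/2,√2/2).
candidate 1: n = (1, 1, 0, 0) → π⊥ ≈ (+0.29289, +0.70711); max(|x|,|y|,|x±y|/√2) = 0.70711 ≤ 1.5 ⇒ ∈ W
candidate 2: n = (-1, -1, -1, 1) → π⊥ ≈ (+0.41421, +1.00000); max(|x|,|y|,|x±y|/√2) = 1.00000 ≤ 1.5 ⇒ ∈ W
candidate 3: n = (0, 0, 0, -1) → π⊥ ≈ (-0.70711, -0.70711); max(|x|,|y|,|x±y|/√2) = 1.00000 ≤ 1.5 ⇒ ∈ W
candidate 4: n = (-1, 1, 2, 3) → π⊥ ≈ (+0.41421, +0.82843); max(|x|,|y|,|x±y|/√2) = 0.87868 ≤ 1.5 ⇒ ∈ W

1, 2, 3, 4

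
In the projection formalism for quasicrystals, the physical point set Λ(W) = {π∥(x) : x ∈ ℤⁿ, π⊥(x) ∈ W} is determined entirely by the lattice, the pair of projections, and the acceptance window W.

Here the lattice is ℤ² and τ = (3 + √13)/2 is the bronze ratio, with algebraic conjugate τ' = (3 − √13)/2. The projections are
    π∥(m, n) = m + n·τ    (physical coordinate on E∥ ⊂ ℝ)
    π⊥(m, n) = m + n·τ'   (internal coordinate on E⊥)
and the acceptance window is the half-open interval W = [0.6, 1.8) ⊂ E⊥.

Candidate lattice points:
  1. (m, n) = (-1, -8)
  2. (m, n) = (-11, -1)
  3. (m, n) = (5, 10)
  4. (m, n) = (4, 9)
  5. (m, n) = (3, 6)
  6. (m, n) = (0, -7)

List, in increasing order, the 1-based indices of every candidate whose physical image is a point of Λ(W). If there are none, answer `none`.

1, 4, 5

τ' = (3−√13)/2 ≈ -0.302776.
[1] lift (-1,-8): star map gives 1.422205; window check 0.6 ≤ 1.422205 < 1.8 is true → IN Λ
[2] lift (-11,-1): star map gives -10.697224; window check 0.6 ≤ -10.697224 < 1.8 is false → out
[3] lift (5,10): star map gives 1.972244; window check 0.6 ≤ 1.972244 < 1.8 is false → out
[4] lift (4,9): star map gives 1.275019; window check 0.6 ≤ 1.275019 < 1.8 is true → IN Λ
[5] lift (3,6): star map gives 1.183346; window check 0.6 ≤ 1.183346 < 1.8 is true → IN Λ
[6] lift (0,-7): star map gives 2.119429; window check 0.6 ≤ 2.119429 < 1.8 is false → out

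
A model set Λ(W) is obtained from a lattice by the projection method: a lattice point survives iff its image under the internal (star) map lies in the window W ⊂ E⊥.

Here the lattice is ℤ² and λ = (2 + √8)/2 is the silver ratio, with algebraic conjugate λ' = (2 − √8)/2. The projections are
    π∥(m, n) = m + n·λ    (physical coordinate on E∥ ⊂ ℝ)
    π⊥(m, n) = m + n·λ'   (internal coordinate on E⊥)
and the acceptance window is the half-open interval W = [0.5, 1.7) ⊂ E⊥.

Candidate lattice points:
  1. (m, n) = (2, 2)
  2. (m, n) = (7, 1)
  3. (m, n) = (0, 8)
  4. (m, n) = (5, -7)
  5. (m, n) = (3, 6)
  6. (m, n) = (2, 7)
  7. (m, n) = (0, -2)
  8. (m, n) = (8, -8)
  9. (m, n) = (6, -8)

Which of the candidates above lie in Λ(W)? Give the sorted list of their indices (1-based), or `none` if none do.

Compute λ' = (2−√8)/2 = -0.41421, so π⊥(m,n) = m -0.41421·n.
[1] lift (2,2): star map gives 1.17157; window check 0.5 ≤ 1.17157 < 1.7 is true → IN Λ
[2] lift (7,1): star map gives 6.58579; window check 0.5 ≤ 6.58579 < 1.7 is false → out
[3] lift (0,8): star map gives -3.31371; window check 0.5 ≤ -3.31371 < 1.7 is false → out
[4] lift (5,-7): star map gives 7.89949; window check 0.5 ≤ 7.89949 < 1.7 is false → out
[5] lift (3,6): star map gives 0.51472; window check 0.5 ≤ 0.51472 < 1.7 is true → IN Λ
[6] lift (2,7): star map gives -0.89949; window check 0.5 ≤ -0.89949 < 1.7 is false → out
[7] lift (0,-2): star map gives 0.82843; window check 0.5 ≤ 0.82843 < 1.7 is true → IN Λ
[8] lift (8,-8): star map gives 11.31371; window check 0.5 ≤ 11.31371 < 1.7 is false → out
[9] lift (6,-8): star map gives 9.31371; window check 0.5 ≤ 9.31371 < 1.7 is false → out

1, 5, 7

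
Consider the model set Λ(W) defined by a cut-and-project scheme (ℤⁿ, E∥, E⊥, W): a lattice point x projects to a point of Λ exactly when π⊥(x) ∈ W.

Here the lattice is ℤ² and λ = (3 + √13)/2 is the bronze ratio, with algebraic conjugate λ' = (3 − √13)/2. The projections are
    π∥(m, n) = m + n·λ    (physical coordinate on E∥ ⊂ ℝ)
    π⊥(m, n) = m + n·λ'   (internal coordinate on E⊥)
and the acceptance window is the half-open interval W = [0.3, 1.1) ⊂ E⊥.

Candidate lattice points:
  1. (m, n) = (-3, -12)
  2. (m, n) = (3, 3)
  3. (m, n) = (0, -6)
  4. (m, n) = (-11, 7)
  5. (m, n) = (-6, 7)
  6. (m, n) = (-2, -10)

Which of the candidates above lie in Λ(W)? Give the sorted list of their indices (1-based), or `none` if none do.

1, 6

Numerically λ ≈ 3.3028 and λ' = −1/λ ≈ -0.3028.
candidate 1: (m,n)=(-3,-12) → π∥ = -3-12·λ ≈ -42.6333, π⊥ = -3-12·λ' ≈ 0.6333 ∈ [0.3, 1.1) ⇒ IN Λ
candidate 2: (m,n)=(3,3) → π∥ = 3+3·λ ≈ 12.9083, π⊥ = 3+3·λ' ≈ 2.0917 ∉ [0.3, 1.1) ⇒ out
candidate 3: (m,n)=(0,-6) → π∥ = 0-6·λ ≈ -19.8167, π⊥ = 0-6·λ' ≈ 1.8167 ∉ [0.3, 1.1) ⇒ out
candidate 4: (m,n)=(-11,7) → π∥ = -11+7·λ ≈ 12.1194, π⊥ = -11+7·λ' ≈ -13.1194 ∉ [0.3, 1.1) ⇒ out
candidate 5: (m,n)=(-6,7) → π∥ = -6+7·λ ≈ 17.1194, π⊥ = -6+7·λ' ≈ -8.1194 ∉ [0.3, 1.1) ⇒ out
candidate 6: (m,n)=(-2,-10) → π∥ = -2-10·λ ≈ -35.0278, π⊥ = -2-10·λ' ≈ 1.0278 ∈ [0.3, 1.1) ⇒ IN Λ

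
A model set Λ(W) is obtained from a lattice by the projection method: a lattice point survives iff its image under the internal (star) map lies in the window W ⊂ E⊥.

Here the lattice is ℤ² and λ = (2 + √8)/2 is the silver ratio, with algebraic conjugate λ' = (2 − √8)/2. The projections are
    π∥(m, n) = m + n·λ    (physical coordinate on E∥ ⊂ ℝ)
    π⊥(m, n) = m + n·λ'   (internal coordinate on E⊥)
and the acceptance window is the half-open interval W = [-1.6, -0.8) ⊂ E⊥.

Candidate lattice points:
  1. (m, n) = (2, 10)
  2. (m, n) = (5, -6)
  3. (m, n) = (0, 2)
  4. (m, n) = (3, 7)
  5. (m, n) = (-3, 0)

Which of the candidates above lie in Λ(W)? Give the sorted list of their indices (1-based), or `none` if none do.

λ' = (2−√8)/2 ≈ -0.41421.
[1] lift (2,10): star map gives -2.14214; window check -1.6 ≤ -2.14214 < -0.8 is false → out
[2] lift (5,-6): star map gives 7.48528; window check -1.6 ≤ 7.48528 < -0.8 is false → out
[3] lift (0,2): star map gives -0.82843; window check -1.6 ≤ -0.82843 < -0.8 is true → IN Λ
[4] lift (3,7): star map gives 0.10051; window check -1.6 ≤ 0.10051 < -0.8 is false → out
[5] lift (-3,0): star map gives -3.00000; window check -1.6 ≤ -3.00000 < -0.8 is false → out

3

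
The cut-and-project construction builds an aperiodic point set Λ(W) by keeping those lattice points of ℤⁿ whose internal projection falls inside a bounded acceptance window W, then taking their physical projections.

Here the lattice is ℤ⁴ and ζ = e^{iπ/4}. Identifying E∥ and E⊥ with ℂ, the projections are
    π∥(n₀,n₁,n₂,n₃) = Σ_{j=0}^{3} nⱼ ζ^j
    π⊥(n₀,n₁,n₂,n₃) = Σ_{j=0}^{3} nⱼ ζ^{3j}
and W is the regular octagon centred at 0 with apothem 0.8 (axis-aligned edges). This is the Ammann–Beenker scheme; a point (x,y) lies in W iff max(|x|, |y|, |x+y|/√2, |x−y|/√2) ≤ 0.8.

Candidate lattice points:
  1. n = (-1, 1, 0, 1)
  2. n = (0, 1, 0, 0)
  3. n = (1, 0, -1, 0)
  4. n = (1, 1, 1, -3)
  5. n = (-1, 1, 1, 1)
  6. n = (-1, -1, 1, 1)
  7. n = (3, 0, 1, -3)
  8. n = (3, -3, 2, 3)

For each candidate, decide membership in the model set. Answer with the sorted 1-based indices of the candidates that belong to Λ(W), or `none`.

none

Internal map: ζ^{3j} for j=0..3 gives (1,0), (−√2/2,√2/2), (0,−1), (√2/2,√2/2).
candidate 1: n = (-1, 1, 0, 1) → π⊥ ≈ (-1.00000, +1.41421); max(|x|,|y|,|x±y|/√2) = 1.70711 > 0.8 ⇒ ∉ W
candidate 2: n = (0, 1, 0, 0) → π⊥ ≈ (-0.70711, +0.70711); max(|x|,|y|,|x±y|/√2) = 1.00000 > 0.8 ⇒ ∉ W
candidate 3: n = (1, 0, -1, 0) → π⊥ ≈ (+1.00000, +1.00000); max(|x|,|y|,|x±y|/√2) = 1.41421 > 0.8 ⇒ ∉ W
candidate 4: n = (1, 1, 1, -3) → π⊥ ≈ (-1.82843, -2.41421); max(|x|,|y|,|x±y|/√2) = 3.00000 > 0.8 ⇒ ∉ W
candidate 5: n = (-1, 1, 1, 1) → π⊥ ≈ (-1.00000, +0.41421); max(|x|,|y|,|x±y|/√2) = 1.00000 > 0.8 ⇒ ∉ W
candidate 6: n = (-1, -1, 1, 1) → π⊥ ≈ (+0.41421, -1.00000); max(|x|,|y|,|x±y|/√2) = 1.00000 > 0.8 ⇒ ∉ W
candidate 7: n = (3, 0, 1, -3) → π⊥ ≈ (+0.87868, -3.12132); max(|x|,|y|,|x±y|/√2) = 3.12132 > 0.8 ⇒ ∉ W
candidate 8: n = (3, -3, 2, 3) → π⊥ ≈ (+7.24264, -2.00000); max(|x|,|y|,|x±y|/√2) = 7.24264 > 0.8 ⇒ ∉ W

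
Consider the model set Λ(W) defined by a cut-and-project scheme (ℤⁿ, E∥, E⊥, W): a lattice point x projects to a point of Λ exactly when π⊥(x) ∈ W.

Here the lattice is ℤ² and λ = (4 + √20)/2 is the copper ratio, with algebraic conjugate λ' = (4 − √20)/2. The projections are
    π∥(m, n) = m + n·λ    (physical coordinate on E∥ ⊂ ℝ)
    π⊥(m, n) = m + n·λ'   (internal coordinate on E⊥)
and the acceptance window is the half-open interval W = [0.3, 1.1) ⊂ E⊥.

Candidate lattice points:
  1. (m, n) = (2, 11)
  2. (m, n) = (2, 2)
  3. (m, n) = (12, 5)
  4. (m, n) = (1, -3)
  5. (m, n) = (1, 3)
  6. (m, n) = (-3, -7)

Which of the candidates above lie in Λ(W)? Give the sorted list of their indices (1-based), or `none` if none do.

none

λ' = (4−√20)/2 ≈ -0.23607.
[1] lift (2,11): star map gives -0.59675; window check 0.3 ≤ -0.59675 < 1.1 is false → out
[2] lift (2,2): star map gives 1.52786; window check 0.3 ≤ 1.52786 < 1.1 is false → out
[3] lift (12,5): star map gives 10.81966; window check 0.3 ≤ 10.81966 < 1.1 is false → out
[4] lift (1,-3): star map gives 1.70820; window check 0.3 ≤ 1.70820 < 1.1 is false → out
[5] lift (1,3): star map gives 0.29180; window check 0.3 ≤ 0.29180 < 1.1 is false → out
[6] lift (-3,-7): star map gives -1.34752; window check 0.3 ≤ -1.34752 < 1.1 is false → out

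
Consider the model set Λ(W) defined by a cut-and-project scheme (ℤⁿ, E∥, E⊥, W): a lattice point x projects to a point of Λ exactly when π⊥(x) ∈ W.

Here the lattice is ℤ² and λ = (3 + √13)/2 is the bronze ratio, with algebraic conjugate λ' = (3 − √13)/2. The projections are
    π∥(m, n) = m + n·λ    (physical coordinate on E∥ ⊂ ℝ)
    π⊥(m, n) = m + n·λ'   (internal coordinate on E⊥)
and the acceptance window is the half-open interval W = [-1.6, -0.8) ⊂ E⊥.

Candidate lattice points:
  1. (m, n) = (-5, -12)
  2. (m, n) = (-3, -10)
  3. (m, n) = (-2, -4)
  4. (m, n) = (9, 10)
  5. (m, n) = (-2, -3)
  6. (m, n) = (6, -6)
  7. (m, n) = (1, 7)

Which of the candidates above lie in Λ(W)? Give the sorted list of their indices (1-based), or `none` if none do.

Compute λ' = (3−√13)/2 = -0.30278, so π⊥(m,n) = m -0.30278·n.
candidate 1: (m,n)=(-5,-12) → π∥ = -5-12·λ ≈ -44.63331, π⊥ = -5-12·λ' ≈ -1.36669 ∈ [-1.6, -0.8) ⇒ IN Λ
candidate 2: (m,n)=(-3,-10) → π∥ = -3-10·λ ≈ -36.02776, π⊥ = -3-10·λ' ≈ 0.02776 ∉ [-1.6, -0.8) ⇒ out
candidate 3: (m,n)=(-2,-4) → π∥ = -2-4·λ ≈ -15.21110, π⊥ = -2-4·λ' ≈ -0.78890 ∉ [-1.6, -0.8) ⇒ out
candidate 4: (m,n)=(9,10) → π∥ = 9+10·λ ≈ 42.02776, π⊥ = 9+10·λ' ≈ 5.97224 ∉ [-1.6, -0.8) ⇒ out
candidate 5: (m,n)=(-2,-3) → π∥ = -2-3·λ ≈ -11.90833, π⊥ = -2-3·λ' ≈ -1.09167 ∈ [-1.6, -0.8) ⇒ IN Λ
candidate 6: (m,n)=(6,-6) → π∥ = 6-6·λ ≈ -13.81665, π⊥ = 6-6·λ' ≈ 7.81665 ∉ [-1.6, -0.8) ⇒ out
candidate 7: (m,n)=(1,7) → π∥ = 1+7·λ ≈ 24.11943, π⊥ = 1+7·λ' ≈ -1.11943 ∈ [-1.6, -0.8) ⇒ IN Λ

1, 5, 7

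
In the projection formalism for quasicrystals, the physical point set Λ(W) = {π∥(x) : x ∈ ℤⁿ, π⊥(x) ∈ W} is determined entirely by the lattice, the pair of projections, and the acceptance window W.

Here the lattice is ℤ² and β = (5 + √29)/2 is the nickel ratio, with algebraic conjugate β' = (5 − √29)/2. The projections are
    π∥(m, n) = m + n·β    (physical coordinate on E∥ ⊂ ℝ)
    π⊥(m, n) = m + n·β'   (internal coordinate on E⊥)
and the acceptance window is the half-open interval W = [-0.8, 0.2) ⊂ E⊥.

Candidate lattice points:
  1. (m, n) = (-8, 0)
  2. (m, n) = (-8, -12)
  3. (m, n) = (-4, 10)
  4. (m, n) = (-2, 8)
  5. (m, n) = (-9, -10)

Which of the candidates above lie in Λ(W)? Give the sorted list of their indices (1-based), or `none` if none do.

none

Numerically β ≈ 5.1926 and β' = −1/β ≈ -0.1926.
#1 (-8,0): internal coord -8 + (0)·β' = -8.0000; -8.0000 ∉ [-0.8, 0.2) → out
#2 (-8,-12): internal coord -8 + (-12)·β' = -5.6890; -5.6890 ∉ [-0.8, 0.2) → out
#3 (-4,10): internal coord -4 + (10)·β' = -5.9258; -5.9258 ∉ [-0.8, 0.2) → out
#4 (-2,8): internal coord -2 + (8)·β' = -3.5407; -3.5407 ∉ [-0.8, 0.2) → out
#5 (-9,-10): internal coord -9 + (-10)·β' = -7.0742; -7.0742 ∉ [-0.8, 0.2) → out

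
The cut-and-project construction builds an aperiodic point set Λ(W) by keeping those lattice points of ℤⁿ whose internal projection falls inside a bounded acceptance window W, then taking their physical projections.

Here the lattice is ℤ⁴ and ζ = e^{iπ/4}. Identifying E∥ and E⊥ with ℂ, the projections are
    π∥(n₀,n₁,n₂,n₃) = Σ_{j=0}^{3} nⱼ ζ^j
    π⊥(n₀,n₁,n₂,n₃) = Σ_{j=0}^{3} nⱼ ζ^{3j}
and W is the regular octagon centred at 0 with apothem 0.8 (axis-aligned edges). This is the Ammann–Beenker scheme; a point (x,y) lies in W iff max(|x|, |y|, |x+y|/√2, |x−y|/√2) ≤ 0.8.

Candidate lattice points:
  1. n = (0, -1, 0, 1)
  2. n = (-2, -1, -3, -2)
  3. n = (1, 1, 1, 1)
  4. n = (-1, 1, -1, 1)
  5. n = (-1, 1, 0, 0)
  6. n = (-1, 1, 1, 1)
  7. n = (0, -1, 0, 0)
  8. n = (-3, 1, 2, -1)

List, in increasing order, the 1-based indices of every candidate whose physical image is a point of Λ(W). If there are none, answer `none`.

With ζ = e^{iπ/4} the internal vectors are ζ^0,ζ^3,ζ^6,ζ^9.
candidate 1: n = (0, -1, 0, 1) → π⊥ ≈ (+1.41421, +0.00000); max(|x|,|y|,|x±y|/√2) = 1.41421 > 0.8 ⇒ ∉ W
candidate 2: n = (-2, -1, -3, -2) → π⊥ ≈ (-2.70711, +0.87868); max(|x|,|y|,|x±y|/√2) = 2.70711 > 0.8 ⇒ ∉ W
candidate 3: n = (1, 1, 1, 1) → π⊥ ≈ (+1.00000, +0.41421); max(|x|,|y|,|x±y|/√2) = 1.00000 > 0.8 ⇒ ∉ W
candidate 4: n = (-1, 1, -1, 1) → π⊥ ≈ (-1.00000, +2.41421); max(|x|,|y|,|x±y|/√2) = 2.41421 > 0.8 ⇒ ∉ W
candidate 5: n = (-1, 1, 0, 0) → π⊥ ≈ (-1.70711, +0.70711); max(|x|,|y|,|x±y|/√2) = 1.70711 > 0.8 ⇒ ∉ W
candidate 6: n = (-1, 1, 1, 1) → π⊥ ≈ (-1.00000, +0.41421); max(|x|,|y|,|x±y|/√2) = 1.00000 > 0.8 ⇒ ∉ W
candidate 7: n = (0, -1, 0, 0) → π⊥ ≈ (+0.70711, -0.70711); max(|x|,|y|,|x±y|/√2) = 1.00000 > 0.8 ⇒ ∉ W
candidate 8: n = (-3, 1, 2, -1) → π⊥ ≈ (-4.41421, -2.00000); max(|x|,|y|,|x±y|/√2) = 4.53553 > 0.8 ⇒ ∉ W

none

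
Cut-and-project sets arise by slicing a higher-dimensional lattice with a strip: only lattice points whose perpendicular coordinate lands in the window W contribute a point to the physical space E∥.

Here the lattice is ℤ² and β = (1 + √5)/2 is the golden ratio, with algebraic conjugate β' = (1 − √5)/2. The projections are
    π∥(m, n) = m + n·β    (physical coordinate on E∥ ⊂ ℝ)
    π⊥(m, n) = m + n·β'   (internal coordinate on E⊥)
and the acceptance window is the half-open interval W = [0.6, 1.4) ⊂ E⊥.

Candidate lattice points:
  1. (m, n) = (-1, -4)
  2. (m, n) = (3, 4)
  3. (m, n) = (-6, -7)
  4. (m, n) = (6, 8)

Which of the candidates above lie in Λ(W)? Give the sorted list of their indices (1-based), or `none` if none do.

Compute β' = (1−√5)/2 = -0.61803, so π⊥(m,n) = m -0.61803·n.
candidate 1: (m,n)=(-1,-4) → π∥ = -1-4·β ≈ -7.47214, π⊥ = -1-4·β' ≈ 1.47214 ∉ [0.6, 1.4) ⇒ out
candidate 2: (m,n)=(3,4) → π∥ = 3+4·β ≈ 9.47214, π⊥ = 3+4·β' ≈ 0.52786 ∉ [0.6, 1.4) ⇒ out
candidate 3: (m,n)=(-6,-7) → π∥ = -6-7·β ≈ -17.32624, π⊥ = -6-7·β' ≈ -1.67376 ∉ [0.6, 1.4) ⇒ out
candidate 4: (m,n)=(6,8) → π∥ = 6+8·β ≈ 18.94427, π⊥ = 6+8·β' ≈ 1.05573 ∈ [0.6, 1.4) ⇒ IN Λ

4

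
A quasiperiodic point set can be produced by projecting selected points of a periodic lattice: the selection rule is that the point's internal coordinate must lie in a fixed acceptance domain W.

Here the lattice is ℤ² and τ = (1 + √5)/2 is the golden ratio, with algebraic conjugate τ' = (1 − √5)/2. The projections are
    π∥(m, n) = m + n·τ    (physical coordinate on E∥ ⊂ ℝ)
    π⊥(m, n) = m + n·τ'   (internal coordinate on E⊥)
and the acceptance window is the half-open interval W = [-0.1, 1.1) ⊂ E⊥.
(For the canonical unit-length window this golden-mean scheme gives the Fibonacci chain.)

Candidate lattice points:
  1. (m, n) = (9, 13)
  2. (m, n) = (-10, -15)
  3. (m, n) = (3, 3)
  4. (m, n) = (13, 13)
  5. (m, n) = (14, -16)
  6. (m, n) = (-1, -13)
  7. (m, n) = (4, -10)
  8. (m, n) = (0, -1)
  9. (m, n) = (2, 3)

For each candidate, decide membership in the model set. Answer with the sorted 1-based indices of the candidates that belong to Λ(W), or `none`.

1, 8, 9

τ' = (1−√5)/2 ≈ -0.6180.
[1] lift (9,13): star map gives 0.9656; window check -0.1 ≤ 0.9656 < 1.1 is true → IN Λ
[2] lift (-10,-15): star map gives -0.7295; window check -0.1 ≤ -0.7295 < 1.1 is false → out
[3] lift (3,3): star map gives 1.1459; window check -0.1 ≤ 1.1459 < 1.1 is false → out
[4] lift (13,13): star map gives 4.9656; window check -0.1 ≤ 4.9656 < 1.1 is false → out
[5] lift (14,-16): star map gives 23.8885; window check -0.1 ≤ 23.8885 < 1.1 is false → out
[6] lift (-1,-13): star map gives 7.0344; window check -0.1 ≤ 7.0344 < 1.1 is false → out
[7] lift (4,-10): star map gives 10.1803; window check -0.1 ≤ 10.1803 < 1.1 is false → out
[8] lift (0,-1): star map gives 0.6180; window check -0.1 ≤ 0.6180 < 1.1 is true → IN Λ
[9] lift (2,3): star map gives 0.1459; window check -0.1 ≤ 0.1459 < 1.1 is true → IN Λ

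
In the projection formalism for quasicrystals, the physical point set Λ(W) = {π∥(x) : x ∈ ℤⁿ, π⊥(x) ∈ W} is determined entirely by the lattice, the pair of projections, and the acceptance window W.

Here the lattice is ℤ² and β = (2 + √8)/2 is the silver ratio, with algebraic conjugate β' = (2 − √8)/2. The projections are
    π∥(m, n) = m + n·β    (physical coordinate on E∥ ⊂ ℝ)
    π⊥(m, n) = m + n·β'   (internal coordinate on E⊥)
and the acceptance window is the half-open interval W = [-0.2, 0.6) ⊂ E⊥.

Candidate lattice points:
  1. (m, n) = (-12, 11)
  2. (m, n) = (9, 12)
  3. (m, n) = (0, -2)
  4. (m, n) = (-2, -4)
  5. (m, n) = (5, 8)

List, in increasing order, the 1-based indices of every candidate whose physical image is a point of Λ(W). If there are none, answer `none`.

none

Compute β' = (2−√8)/2 = -0.41421, so π⊥(m,n) = m -0.41421·n.
candidate 1: (m,n)=(-12,11) → π∥ = -12+11·β ≈ 14.55635, π⊥ = -12+11·β' ≈ -16.55635 ∉ [-0.2, 0.6) ⇒ out
candidate 2: (m,n)=(9,12) → π∥ = 9+12·β ≈ 37.97056, π⊥ = 9+12·β' ≈ 4.02944 ∉ [-0.2, 0.6) ⇒ out
candidate 3: (m,n)=(0,-2) → π∥ = 0-2·β ≈ -4.82843, π⊥ = 0-2·β' ≈ 0.82843 ∉ [-0.2, 0.6) ⇒ out
candidate 4: (m,n)=(-2,-4) → π∥ = -2-4·β ≈ -11.65685, π⊥ = -2-4·β' ≈ -0.34315 ∉ [-0.2, 0.6) ⇒ out
candidate 5: (m,n)=(5,8) → π∥ = 5+8·β ≈ 24.31371, π⊥ = 5+8·β' ≈ 1.68629 ∉ [-0.2, 0.6) ⇒ out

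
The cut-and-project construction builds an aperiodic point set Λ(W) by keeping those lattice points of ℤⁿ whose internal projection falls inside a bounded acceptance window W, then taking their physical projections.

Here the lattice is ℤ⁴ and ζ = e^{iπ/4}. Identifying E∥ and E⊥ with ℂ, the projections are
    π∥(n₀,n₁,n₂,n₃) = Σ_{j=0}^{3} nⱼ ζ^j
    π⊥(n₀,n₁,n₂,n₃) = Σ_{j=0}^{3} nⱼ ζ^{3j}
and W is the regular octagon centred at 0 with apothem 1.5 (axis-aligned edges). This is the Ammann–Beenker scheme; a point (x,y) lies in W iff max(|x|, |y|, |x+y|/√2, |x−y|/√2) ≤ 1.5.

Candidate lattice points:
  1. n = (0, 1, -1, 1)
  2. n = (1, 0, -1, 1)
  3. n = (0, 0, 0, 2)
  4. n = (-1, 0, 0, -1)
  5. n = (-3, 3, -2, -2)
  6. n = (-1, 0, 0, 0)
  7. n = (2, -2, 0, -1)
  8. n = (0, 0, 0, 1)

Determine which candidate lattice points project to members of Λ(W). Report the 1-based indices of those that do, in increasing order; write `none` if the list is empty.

6, 8

With ζ = e^{iπ/4} the internal vectors are ζ^0,ζ^3,ζ^6,ζ^9.
#1 (0, 1, -1, 1): internal (0.0000, 2.4142); octagon support 2.4142 vs apothem 1.5 → ∉ W
#2 (1, 0, -1, 1): internal (1.7071, 1.7071); octagon support 2.4142 vs apothem 1.5 → ∉ W
#3 (0, 0, 0, 2): internal (1.4142, 1.4142); octagon support 2.0000 vs apothem 1.5 → ∉ W
#4 (-1, 0, 0, -1): internal (-1.7071, -0.7071); octagon support 1.7071 vs apothem 1.5 → ∉ W
#5 (-3, 3, -2, -2): internal (-6.5355, 2.7071); octagon support 6.5355 vs apothem 1.5 → ∉ W
#6 (-1, 0, 0, 0): internal (-1.0000, 0.0000); octagon support 1.0000 vs apothem 1.5 → ∈ W
#7 (2, -2, 0, -1): internal (2.7071, -2.1213); octagon support 3.4142 vs apothem 1.5 → ∉ W
#8 (0, 0, 0, 1): internal (0.7071, 0.7071); octagon support 1.0000 vs apothem 1.5 → ∈ W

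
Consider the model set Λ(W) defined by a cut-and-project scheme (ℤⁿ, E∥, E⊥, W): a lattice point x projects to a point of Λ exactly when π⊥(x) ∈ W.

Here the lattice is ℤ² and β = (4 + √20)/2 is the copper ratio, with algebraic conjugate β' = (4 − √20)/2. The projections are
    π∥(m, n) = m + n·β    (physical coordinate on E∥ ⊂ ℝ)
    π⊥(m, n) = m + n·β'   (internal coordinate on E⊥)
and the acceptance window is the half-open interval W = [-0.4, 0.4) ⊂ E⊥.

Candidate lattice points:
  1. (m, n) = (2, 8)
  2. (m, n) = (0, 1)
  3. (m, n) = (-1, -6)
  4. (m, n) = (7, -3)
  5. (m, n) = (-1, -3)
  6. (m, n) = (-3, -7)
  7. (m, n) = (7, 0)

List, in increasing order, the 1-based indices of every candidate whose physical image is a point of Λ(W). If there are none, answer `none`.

β' = (4−√20)/2 ≈ -0.2361.
#1 (2,8): internal coord 2 + (8)·β' = +0.1115; +0.1115 ∈ [-0.4, 0.4) → IN Λ
#2 (0,1): internal coord 0 + (1)·β' = -0.2361; -0.2361 ∈ [-0.4, 0.4) → IN Λ
#3 (-1,-6): internal coord -1 + (-6)·β' = +0.4164; +0.4164 ∉ [-0.4, 0.4) → out
#4 (7,-3): internal coord 7 + (-3)·β' = +7.7082; +7.7082 ∉ [-0.4, 0.4) → out
#5 (-1,-3): internal coord -1 + (-3)·β' = -0.2918; -0.2918 ∈ [-0.4, 0.4) → IN Λ
#6 (-3,-7): internal coord -3 + (-7)·β' = -1.3475; -1.3475 ∉ [-0.4, 0.4) → out
#7 (7,0): internal coord 7 + (0)·β' = +7.0000; +7.0000 ∉ [-0.4, 0.4) → out

1, 2, 5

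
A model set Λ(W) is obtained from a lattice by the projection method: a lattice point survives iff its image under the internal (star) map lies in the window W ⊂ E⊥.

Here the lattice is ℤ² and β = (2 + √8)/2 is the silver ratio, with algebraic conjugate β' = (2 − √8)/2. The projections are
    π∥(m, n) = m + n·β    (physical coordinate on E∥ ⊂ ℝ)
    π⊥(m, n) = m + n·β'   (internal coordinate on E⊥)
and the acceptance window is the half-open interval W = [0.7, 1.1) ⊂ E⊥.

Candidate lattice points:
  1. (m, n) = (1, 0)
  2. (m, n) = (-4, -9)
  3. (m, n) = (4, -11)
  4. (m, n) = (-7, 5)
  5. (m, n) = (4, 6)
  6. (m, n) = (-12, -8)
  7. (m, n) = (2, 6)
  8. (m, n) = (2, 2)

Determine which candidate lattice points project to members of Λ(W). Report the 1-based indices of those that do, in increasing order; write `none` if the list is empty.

1

Compute β' = (2−√8)/2 = -0.4142, so π⊥(m,n) = m -0.4142·n.
#1 (1,0): internal coord 1 + (0)·β' = +1.0000; +1.0000 ∈ [0.7, 1.1) → IN Λ
#2 (-4,-9): internal coord -4 + (-9)·β' = -0.2721; -0.2721 ∉ [0.7, 1.1) → out
#3 (4,-11): internal coord 4 + (-11)·β' = +8.5563; +8.5563 ∉ [0.7, 1.1) → out
#4 (-7,5): internal coord -7 + (5)·β' = -9.0711; -9.0711 ∉ [0.7, 1.1) → out
#5 (4,6): internal coord 4 + (6)·β' = +1.5147; +1.5147 ∉ [0.7, 1.1) → out
#6 (-12,-8): internal coord -12 + (-8)·β' = -8.6863; -8.6863 ∉ [0.7, 1.1) → out
#7 (2,6): internal coord 2 + (6)·β' = -0.4853; -0.4853 ∉ [0.7, 1.1) → out
#8 (2,2): internal coord 2 + (2)·β' = +1.1716; +1.1716 ∉ [0.7, 1.1) → out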